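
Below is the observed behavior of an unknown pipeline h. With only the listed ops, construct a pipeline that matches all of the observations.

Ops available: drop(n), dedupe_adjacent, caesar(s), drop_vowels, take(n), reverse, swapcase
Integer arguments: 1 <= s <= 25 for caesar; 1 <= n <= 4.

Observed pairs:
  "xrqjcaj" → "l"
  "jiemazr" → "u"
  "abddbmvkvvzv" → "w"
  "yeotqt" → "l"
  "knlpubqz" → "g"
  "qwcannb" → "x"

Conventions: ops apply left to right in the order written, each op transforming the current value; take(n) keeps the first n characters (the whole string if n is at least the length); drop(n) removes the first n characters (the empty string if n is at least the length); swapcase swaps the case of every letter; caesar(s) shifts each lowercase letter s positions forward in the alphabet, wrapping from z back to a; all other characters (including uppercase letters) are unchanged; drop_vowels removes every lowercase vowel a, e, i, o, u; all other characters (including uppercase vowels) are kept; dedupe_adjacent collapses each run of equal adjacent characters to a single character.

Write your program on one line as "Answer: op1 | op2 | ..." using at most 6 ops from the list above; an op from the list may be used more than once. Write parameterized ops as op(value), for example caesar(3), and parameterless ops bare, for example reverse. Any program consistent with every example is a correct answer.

drop_vowels | caesar(21) | dedupe_adjacent | drop(2) | take(1)

Check, running the answer program on each example:
  "xrqjcaj" -> "xrqjcj" -> "smlexe" -> "smlexe" -> "lexe" -> "l"
  "jiemazr" -> "jmzr" -> "ehum" -> "ehum" -> "um" -> "u"
  "abddbmvkvvzv" -> "bddbmvkvvzv" -> "wyywhqfqquq" -> "wywhqfquq" -> "whqfquq" -> "w"
  "yeotqt" -> "ytqt" -> "tolo" -> "tolo" -> "lo" -> "l"
  "knlpubqz" -> "knlpbqz" -> "figkwlu" -> "figkwlu" -> "gkwlu" -> "g"
  "qwcannb" -> "qwcnnb" -> "lrxiiw" -> "lrxiw" -> "xiw" -> "x"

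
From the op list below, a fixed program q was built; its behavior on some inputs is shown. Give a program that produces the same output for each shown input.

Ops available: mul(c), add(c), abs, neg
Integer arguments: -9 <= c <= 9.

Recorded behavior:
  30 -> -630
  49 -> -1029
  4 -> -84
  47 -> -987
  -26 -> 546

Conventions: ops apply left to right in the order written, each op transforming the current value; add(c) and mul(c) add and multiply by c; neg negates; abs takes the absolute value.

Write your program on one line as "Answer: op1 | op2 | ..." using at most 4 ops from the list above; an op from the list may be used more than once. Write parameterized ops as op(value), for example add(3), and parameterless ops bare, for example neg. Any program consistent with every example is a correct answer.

neg | mul(-3) | neg | mul(7)

Check, running the answer program on each example:
  30 -> -30 -> 90 -> -90 -> -630
  49 -> -49 -> 147 -> -147 -> -1029
  4 -> -4 -> 12 -> -12 -> -84
  47 -> -47 -> 141 -> -141 -> -987
  -26 -> 26 -> -78 -> 78 -> 546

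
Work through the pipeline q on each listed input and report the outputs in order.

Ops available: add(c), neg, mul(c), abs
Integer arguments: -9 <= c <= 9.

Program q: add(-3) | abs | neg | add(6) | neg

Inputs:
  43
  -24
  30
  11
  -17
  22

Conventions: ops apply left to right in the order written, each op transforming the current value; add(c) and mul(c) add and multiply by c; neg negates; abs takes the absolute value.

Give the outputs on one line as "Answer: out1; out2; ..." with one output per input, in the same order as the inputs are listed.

34; 21; 21; 2; 14; 13

Execution, op by op:
  43 -> 40 -> 40 -> -40 -> -34 -> 34
  -24 -> -27 -> 27 -> -27 -> -21 -> 21
  30 -> 27 -> 27 -> -27 -> -21 -> 21
  11 -> 8 -> 8 -> -8 -> -2 -> 2
  -17 -> -20 -> 20 -> -20 -> -14 -> 14
  22 -> 19 -> 19 -> -19 -> -13 -> 13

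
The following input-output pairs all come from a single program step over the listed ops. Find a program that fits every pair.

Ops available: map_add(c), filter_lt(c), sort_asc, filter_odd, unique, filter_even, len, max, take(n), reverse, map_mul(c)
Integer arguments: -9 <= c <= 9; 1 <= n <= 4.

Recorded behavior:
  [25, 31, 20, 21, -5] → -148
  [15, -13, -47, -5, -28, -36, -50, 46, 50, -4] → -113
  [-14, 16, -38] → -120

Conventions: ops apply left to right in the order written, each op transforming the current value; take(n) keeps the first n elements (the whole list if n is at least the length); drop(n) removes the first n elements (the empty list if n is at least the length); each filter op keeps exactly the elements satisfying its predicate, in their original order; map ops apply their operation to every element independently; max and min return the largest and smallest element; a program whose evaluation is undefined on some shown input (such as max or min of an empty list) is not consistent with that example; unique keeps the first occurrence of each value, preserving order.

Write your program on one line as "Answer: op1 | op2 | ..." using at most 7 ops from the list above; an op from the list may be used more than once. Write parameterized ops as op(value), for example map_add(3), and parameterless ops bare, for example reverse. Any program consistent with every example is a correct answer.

reverse | map_mul(-7) | map_add(-8) | filter_lt(-3) | reverse | max

Check, running the answer program on each example:
  [25, 31, 20, 21, -5] -> [-5, 21, 20, 31, 25] -> [35, -147, -140, -217, -175] -> [27, -155, -148, -225, -183] -> [-155, -148, -225, -183] -> [-183, -225, -148, -155] -> -148
  [15, -13, -47, -5, -28, -36, -50, 46, 50, -4] -> [-4, 50, 46, -50, -36, -28, -5, -47, -13, 15] -> [28, -350, -322, 350, 252, 196, 35, 329, 91, -105] -> [20, -358, -330, 342, 244, 188, 27, 321, 83, -113] -> [-358, -330, -113] -> [-113, -330, -358] -> -113
  [-14, 16, -38] -> [-38, 16, -14] -> [266, -112, 98] -> [258, -120, 90] -> [-120] -> [-120] -> -120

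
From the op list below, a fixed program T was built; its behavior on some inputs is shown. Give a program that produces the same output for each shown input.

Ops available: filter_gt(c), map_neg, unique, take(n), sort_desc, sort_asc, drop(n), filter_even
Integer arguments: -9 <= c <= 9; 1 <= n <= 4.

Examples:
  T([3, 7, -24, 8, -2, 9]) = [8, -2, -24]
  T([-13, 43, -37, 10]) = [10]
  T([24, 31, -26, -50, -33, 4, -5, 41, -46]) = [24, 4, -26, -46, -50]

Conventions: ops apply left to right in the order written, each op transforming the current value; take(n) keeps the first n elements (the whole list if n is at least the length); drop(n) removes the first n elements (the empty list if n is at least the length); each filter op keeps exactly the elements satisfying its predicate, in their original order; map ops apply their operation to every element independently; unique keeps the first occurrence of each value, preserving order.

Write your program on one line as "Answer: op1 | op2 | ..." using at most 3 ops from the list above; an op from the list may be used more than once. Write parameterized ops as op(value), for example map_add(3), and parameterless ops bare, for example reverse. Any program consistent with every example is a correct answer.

sort_asc | sort_desc | filter_even

Check, running the answer program on each example:
  [3, 7, -24, 8, -2, 9] -> [-24, -2, 3, 7, 8, 9] -> [9, 8, 7, 3, -2, -24] -> [8, -2, -24]
  [-13, 43, -37, 10] -> [-37, -13, 10, 43] -> [43, 10, -13, -37] -> [10]
  [24, 31, -26, -50, -33, 4, -5, 41, -46] -> [-50, -46, -33, -26, -5, 4, 24, 31, 41] -> [41, 31, 24, 4, -5, -26, -33, -46, -50] -> [24, 4, -26, -46, -50]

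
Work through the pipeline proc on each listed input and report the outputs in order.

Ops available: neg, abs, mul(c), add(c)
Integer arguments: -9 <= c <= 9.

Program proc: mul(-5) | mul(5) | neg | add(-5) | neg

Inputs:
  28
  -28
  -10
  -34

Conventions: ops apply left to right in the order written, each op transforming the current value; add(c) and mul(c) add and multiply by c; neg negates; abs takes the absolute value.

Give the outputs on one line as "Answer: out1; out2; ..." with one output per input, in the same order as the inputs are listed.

-695; 705; 255; 855

Execution, op by op:
  28 -> -140 -> -700 -> 700 -> 695 -> -695
  -28 -> 140 -> 700 -> -700 -> -705 -> 705
  -10 -> 50 -> 250 -> -250 -> -255 -> 255
  -34 -> 170 -> 850 -> -850 -> -855 -> 855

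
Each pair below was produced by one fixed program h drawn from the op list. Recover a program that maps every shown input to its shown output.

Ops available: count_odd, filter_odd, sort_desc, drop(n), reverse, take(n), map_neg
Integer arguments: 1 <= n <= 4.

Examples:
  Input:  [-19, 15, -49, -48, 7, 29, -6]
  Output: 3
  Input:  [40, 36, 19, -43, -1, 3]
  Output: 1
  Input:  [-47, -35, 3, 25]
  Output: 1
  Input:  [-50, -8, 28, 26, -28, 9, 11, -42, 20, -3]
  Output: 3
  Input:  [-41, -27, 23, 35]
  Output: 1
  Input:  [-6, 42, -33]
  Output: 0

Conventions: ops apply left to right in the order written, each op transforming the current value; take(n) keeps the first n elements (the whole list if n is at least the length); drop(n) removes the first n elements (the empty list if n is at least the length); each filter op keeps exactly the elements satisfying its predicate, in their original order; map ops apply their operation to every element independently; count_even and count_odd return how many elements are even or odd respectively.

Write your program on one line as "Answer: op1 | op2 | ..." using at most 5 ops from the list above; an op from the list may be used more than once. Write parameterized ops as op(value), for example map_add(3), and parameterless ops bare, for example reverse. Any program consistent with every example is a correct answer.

sort_desc | map_neg | reverse | drop(3) | count_odd

Check, running the answer program on each example:
  [-19, 15, -49, -48, 7, 29, -6] -> [29, 15, 7, -6, -19, -48, -49] -> [-29, -15, -7, 6, 19, 48, 49] -> [49, 48, 19, 6, -7, -15, -29] -> [6, -7, -15, -29] -> 3
  [40, 36, 19, -43, -1, 3] -> [40, 36, 19, 3, -1, -43] -> [-40, -36, -19, -3, 1, 43] -> [43, 1, -3, -19, -36, -40] -> [-19, -36, -40] -> 1
  [-47, -35, 3, 25] -> [25, 3, -35, -47] -> [-25, -3, 35, 47] -> [47, 35, -3, -25] -> [-25] -> 1
  [-50, -8, 28, 26, -28, 9, 11, -42, 20, -3] -> [28, 26, 20, 11, 9, -3, -8, -28, -42, -50] -> [-28, -26, -20, -11, -9, 3, 8, 28, 42, 50] -> [50, 42, 28, 8, 3, -9, -11, -20, -26, -28] -> [8, 3, -9, -11, -20, -26, -28] -> 3
  [-41, -27, 23, 35] -> [35, 23, -27, -41] -> [-35, -23, 27, 41] -> [41, 27, -23, -35] -> [-35] -> 1
  [-6, 42, -33] -> [42, -6, -33] -> [-42, 6, 33] -> [33, 6, -42] -> [] -> 0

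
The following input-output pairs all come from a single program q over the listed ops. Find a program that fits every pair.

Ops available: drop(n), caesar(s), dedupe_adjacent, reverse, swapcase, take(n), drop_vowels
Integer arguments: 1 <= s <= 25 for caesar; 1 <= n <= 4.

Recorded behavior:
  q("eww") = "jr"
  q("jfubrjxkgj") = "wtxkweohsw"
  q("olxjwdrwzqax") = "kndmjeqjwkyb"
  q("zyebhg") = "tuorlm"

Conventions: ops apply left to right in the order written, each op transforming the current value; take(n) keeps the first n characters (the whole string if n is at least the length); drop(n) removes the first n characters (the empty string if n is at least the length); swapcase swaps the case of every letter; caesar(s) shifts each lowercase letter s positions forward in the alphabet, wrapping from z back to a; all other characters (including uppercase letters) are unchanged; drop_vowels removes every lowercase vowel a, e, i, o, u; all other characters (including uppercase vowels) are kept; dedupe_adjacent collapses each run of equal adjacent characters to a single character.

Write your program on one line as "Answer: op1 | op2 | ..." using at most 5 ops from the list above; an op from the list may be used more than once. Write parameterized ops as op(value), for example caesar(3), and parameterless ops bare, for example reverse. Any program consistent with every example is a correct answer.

reverse | swapcase | dedupe_adjacent | swapcase | caesar(13)

Check, running the answer program on each example:
  "eww" -> "wwe" -> "WWE" -> "WE" -> "we" -> "jr"
  "jfubrjxkgj" -> "jgkxjrbufj" -> "JGKXJRBUFJ" -> "JGKXJRBUFJ" -> "jgkxjrbufj" -> "wtxkweohsw"
  "olxjwdrwzqax" -> "xaqzwrdwjxlo" -> "XAQZWRDWJXLO" -> "XAQZWRDWJXLO" -> "xaqzwrdwjxlo" -> "kndmjeqjwkyb"
  "zyebhg" -> "ghbeyz" -> "GHBEYZ" -> "GHBEYZ" -> "ghbeyz" -> "tuorlm"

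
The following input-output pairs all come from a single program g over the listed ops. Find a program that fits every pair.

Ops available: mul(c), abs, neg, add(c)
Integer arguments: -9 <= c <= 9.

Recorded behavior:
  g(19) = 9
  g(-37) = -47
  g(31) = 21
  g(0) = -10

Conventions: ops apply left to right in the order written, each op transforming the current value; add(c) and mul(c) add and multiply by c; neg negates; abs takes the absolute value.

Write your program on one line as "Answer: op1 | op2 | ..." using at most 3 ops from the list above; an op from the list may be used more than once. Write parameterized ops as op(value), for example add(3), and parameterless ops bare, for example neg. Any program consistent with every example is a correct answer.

add(-9) | add(-1)

Check, running the answer program on each example:
  19 -> 10 -> 9
  -37 -> -46 -> -47
  31 -> 22 -> 21
  0 -> -9 -> -10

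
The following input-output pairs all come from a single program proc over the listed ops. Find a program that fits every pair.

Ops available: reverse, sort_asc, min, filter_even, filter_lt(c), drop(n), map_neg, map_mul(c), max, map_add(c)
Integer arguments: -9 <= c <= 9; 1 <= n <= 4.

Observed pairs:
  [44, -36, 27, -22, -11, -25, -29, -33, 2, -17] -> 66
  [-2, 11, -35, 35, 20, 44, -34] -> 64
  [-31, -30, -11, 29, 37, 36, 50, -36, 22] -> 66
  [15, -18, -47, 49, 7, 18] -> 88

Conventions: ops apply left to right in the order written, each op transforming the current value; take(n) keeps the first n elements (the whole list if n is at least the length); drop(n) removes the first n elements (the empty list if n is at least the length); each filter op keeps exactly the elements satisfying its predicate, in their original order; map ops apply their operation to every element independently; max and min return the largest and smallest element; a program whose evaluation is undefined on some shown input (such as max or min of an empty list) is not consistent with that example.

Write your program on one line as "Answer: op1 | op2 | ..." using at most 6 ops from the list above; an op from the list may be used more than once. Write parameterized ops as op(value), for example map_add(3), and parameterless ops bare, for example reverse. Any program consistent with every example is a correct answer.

map_mul(2) | reverse | map_neg | sort_asc | map_add(-6) | max

Check, running the answer program on each example:
  [44, -36, 27, -22, -11, -25, -29, -33, 2, -17] -> [88, -72, 54, -44, -22, -50, -58, -66, 4, -34] -> [-34, 4, -66, -58, -50, -22, -44, 54, -72, 88] -> [34, -4, 66, 58, 50, 22, 44, -54, 72, -88] -> [-88, -54, -4, 22, 34, 44, 50, 58, 66, 72] -> [-94, -60, -10, 16, 28, 38, 44, 52, 60, 66] -> 66
  [-2, 11, -35, 35, 20, 44, -34] -> [-4, 22, -70, 70, 40, 88, -68] -> [-68, 88, 40, 70, -70, 22, -4] -> [68, -88, -40, -70, 70, -22, 4] -> [-88, -70, -40, -22, 4, 68, 70] -> [-94, -76, -46, -28, -2, 62, 64] -> 64
  [-31, -30, -11, 29, 37, 36, 50, -36, 22] -> [-62, -60, -22, 58, 74, 72, 100, -72, 44] -> [44, -72, 100, 72, 74, 58, -22, -60, -62] -> [-44, 72, -100, -72, -74, -58, 22, 60, 62] -> [-100, -74, -72, -58, -44, 22, 60, 62, 72] -> [-106, -80, -78, -64, -50, 16, 54, 56, 66] -> 66
  [15, -18, -47, 49, 7, 18] -> [30, -36, -94, 98, 14, 36] -> [36, 14, 98, -94, -36, 30] -> [-36, -14, -98, 94, 36, -30] -> [-98, -36, -30, -14, 36, 94] -> [-104, -42, -36, -20, 30, 88] -> 88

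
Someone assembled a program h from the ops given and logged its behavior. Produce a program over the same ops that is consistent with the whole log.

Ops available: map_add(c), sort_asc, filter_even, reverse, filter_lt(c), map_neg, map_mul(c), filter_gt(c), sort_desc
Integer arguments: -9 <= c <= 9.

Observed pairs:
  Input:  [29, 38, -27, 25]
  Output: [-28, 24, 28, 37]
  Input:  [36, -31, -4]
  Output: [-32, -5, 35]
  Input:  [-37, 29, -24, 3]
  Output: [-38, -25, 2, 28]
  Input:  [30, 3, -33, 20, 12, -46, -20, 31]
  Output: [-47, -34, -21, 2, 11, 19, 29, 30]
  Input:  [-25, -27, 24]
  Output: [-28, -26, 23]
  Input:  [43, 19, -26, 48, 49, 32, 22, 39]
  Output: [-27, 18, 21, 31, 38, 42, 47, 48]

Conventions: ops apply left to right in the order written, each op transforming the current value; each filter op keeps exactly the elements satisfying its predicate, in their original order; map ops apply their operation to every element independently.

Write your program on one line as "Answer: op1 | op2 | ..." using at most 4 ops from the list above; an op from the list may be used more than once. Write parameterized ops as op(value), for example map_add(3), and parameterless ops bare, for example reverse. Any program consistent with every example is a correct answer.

map_add(-1) | map_neg | sort_desc | map_neg

Check, running the answer program on each example:
  [29, 38, -27, 25] -> [28, 37, -28, 24] -> [-28, -37, 28, -24] -> [28, -24, -28, -37] -> [-28, 24, 28, 37]
  [36, -31, -4] -> [35, -32, -5] -> [-35, 32, 5] -> [32, 5, -35] -> [-32, -5, 35]
  [-37, 29, -24, 3] -> [-38, 28, -25, 2] -> [38, -28, 25, -2] -> [38, 25, -2, -28] -> [-38, -25, 2, 28]
  [30, 3, -33, 20, 12, -46, -20, 31] -> [29, 2, -34, 19, 11, -47, -21, 30] -> [-29, -2, 34, -19, -11, 47, 21, -30] -> [47, 34, 21, -2, -11, -19, -29, -30] -> [-47, -34, -21, 2, 11, 19, 29, 30]
  [-25, -27, 24] -> [-26, -28, 23] -> [26, 28, -23] -> [28, 26, -23] -> [-28, -26, 23]
  [43, 19, -26, 48, 49, 32, 22, 39] -> [42, 18, -27, 47, 48, 31, 21, 38] -> [-42, -18, 27, -47, -48, -31, -21, -38] -> [27, -18, -21, -31, -38, -42, -47, -48] -> [-27, 18, 21, 31, 38, 42, 47, 48]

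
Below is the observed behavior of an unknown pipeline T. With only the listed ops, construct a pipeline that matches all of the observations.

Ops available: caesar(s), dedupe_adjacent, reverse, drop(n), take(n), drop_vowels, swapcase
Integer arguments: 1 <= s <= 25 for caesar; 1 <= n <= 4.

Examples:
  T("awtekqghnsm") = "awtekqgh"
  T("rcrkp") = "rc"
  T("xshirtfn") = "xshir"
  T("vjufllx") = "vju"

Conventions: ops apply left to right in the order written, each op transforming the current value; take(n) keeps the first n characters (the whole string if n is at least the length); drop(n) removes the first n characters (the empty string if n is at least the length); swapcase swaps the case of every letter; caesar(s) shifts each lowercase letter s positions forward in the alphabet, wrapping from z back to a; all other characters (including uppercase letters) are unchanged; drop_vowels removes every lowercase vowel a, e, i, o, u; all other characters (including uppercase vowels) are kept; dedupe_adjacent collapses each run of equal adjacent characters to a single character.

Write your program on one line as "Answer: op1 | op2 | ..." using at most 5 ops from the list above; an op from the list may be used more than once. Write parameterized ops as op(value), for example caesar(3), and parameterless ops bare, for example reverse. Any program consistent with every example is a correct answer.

reverse | dedupe_adjacent | drop(3) | reverse

Check, running the answer program on each example:
  "awtekqghnsm" -> "msnhgqketwa" -> "msnhgqketwa" -> "hgqketwa" -> "awtekqgh"
  "rcrkp" -> "pkrcr" -> "pkrcr" -> "cr" -> "rc"
  "xshirtfn" -> "nftrihsx" -> "nftrihsx" -> "rihsx" -> "xshir"
  "vjufllx" -> "xllfujv" -> "xlfujv" -> "ujv" -> "vju"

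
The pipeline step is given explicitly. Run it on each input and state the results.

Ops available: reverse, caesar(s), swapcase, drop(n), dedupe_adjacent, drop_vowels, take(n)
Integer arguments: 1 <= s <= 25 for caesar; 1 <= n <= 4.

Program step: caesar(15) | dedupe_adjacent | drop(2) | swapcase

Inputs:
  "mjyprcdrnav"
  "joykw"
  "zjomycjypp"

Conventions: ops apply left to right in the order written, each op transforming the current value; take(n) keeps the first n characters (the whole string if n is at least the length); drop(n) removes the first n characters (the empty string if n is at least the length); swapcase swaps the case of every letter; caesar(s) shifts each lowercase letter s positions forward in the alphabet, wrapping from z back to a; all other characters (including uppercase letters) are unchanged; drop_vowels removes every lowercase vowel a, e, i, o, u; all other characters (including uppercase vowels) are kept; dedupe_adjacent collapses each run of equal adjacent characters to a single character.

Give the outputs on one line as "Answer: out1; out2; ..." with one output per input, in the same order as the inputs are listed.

"NEGRSGCPK"; "NZL"; "DBNRYNE"

Execution, op by op:
  "mjyprcdrnav" -> "bynegrsgcpk" -> "bynegrsgcpk" -> "negrsgcpk" -> "NEGRSGCPK"
  "joykw" -> "ydnzl" -> "ydnzl" -> "nzl" -> "NZL"
  "zjomycjypp" -> "oydbnrynee" -> "oydbnryne" -> "dbnryne" -> "DBNRYNE"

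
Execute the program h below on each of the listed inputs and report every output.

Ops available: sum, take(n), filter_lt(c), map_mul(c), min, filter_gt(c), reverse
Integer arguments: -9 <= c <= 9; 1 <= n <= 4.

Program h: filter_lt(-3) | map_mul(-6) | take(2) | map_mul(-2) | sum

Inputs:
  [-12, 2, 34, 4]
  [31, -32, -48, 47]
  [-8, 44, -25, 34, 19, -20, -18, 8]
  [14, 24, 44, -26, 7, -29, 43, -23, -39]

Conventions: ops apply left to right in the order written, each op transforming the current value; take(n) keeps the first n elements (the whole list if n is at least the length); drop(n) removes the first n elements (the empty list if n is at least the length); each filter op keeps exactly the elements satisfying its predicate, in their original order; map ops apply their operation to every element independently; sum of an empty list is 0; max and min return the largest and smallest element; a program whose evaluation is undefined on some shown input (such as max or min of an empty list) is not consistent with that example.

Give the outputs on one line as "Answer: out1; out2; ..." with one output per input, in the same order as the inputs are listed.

-144; -960; -396; -660

Execution, op by op:
  [-12, 2, 34, 4] -> [-12] -> [72] -> [72] -> [-144] -> -144
  [31, -32, -48, 47] -> [-32, -48] -> [192, 288] -> [192, 288] -> [-384, -576] -> -960
  [-8, 44, -25, 34, 19, -20, -18, 8] -> [-8, -25, -20, -18] -> [48, 150, 120, 108] -> [48, 150] -> [-96, -300] -> -396
  [14, 24, 44, -26, 7, -29, 43, -23, -39] -> [-26, -29, -23, -39] -> [156, 174, 138, 234] -> [156, 174] -> [-312, -348] -> -660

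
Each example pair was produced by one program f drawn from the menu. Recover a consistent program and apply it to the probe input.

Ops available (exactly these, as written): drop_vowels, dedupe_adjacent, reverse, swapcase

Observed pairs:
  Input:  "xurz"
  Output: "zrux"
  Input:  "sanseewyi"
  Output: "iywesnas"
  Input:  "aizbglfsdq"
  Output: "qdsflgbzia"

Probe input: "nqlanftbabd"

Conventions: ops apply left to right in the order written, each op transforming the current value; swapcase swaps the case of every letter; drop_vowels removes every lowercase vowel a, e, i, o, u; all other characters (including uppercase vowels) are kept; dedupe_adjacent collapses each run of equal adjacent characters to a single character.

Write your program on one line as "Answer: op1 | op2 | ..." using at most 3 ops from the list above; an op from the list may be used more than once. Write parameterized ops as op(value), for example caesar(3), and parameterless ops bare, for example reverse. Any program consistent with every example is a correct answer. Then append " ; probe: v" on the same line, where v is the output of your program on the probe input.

dedupe_adjacent | reverse ; probe: "dbabtfnalqn"

Check, running the answer program on each example:
  "xurz" -> "xurz" -> "zrux"
  "sanseewyi" -> "sansewyi" -> "iywesnas"
  "aizbglfsdq" -> "aizbglfsdq" -> "qdsflgbzia"
  probe: "nqlanftbabd" -> "nqlanftbabd" -> "dbabtfnalqn"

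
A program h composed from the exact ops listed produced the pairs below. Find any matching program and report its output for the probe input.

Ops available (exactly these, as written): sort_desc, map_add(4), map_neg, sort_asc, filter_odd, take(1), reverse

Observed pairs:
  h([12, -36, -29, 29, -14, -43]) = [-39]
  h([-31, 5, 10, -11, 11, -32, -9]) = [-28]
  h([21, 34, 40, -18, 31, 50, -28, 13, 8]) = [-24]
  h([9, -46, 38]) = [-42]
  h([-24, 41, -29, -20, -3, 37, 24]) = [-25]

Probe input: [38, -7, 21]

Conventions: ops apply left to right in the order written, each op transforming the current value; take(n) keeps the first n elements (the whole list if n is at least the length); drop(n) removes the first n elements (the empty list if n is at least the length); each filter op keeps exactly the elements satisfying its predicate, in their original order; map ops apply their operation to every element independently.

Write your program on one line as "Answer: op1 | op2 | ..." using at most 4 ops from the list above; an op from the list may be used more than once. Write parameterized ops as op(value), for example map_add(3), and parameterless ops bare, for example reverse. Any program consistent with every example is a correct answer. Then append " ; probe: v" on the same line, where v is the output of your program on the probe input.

sort_asc | take(1) | map_add(4) ; probe: [-3]

Check, running the answer program on each example:
  [12, -36, -29, 29, -14, -43] -> [-43, -36, -29, -14, 12, 29] -> [-43] -> [-39]
  [-31, 5, 10, -11, 11, -32, -9] -> [-32, -31, -11, -9, 5, 10, 11] -> [-32] -> [-28]
  [21, 34, 40, -18, 31, 50, -28, 13, 8] -> [-28, -18, 8, 13, 21, 31, 34, 40, 50] -> [-28] -> [-24]
  [9, -46, 38] -> [-46, 9, 38] -> [-46] -> [-42]
  [-24, 41, -29, -20, -3, 37, 24] -> [-29, -24, -20, -3, 24, 37, 41] -> [-29] -> [-25]
  probe: [38, -7, 21] -> [-7, 21, 38] -> [-7] -> [-3]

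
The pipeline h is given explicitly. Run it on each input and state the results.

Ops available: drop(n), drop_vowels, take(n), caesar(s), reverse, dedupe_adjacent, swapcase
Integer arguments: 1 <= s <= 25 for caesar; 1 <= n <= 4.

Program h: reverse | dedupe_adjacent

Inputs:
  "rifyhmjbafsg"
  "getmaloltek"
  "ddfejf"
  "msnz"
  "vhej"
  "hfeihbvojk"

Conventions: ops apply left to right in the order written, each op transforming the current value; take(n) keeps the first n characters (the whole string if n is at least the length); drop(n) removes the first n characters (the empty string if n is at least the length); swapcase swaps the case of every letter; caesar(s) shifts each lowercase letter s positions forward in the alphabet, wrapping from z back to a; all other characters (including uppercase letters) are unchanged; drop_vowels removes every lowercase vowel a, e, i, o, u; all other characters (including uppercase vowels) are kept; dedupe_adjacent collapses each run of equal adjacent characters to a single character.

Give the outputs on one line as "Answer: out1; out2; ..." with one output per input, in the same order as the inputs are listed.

"gsfabjmhyfir"; "ketlolamteg"; "fjefd"; "znsm"; "jehv"; "kjovbhiefh"

Execution, op by op:
  "rifyhmjbafsg" -> "gsfabjmhyfir" -> "gsfabjmhyfir"
  "getmaloltek" -> "ketlolamteg" -> "ketlolamteg"
  "ddfejf" -> "fjefdd" -> "fjefd"
  "msnz" -> "znsm" -> "znsm"
  "vhej" -> "jehv" -> "jehv"
  "hfeihbvojk" -> "kjovbhiefh" -> "kjovbhiefh"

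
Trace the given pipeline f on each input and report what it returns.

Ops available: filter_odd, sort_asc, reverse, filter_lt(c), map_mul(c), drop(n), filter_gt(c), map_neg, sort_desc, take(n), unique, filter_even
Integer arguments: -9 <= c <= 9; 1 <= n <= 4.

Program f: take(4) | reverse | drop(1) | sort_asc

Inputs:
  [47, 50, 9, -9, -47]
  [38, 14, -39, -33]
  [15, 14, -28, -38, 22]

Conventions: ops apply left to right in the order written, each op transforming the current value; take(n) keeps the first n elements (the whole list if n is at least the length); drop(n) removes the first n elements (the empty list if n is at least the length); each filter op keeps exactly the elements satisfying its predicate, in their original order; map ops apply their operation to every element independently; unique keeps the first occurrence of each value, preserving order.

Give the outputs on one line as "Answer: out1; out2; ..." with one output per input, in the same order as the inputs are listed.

Execution, op by op:
  [47, 50, 9, -9, -47] -> [47, 50, 9, -9] -> [-9, 9, 50, 47] -> [9, 50, 47] -> [9, 47, 50]
  [38, 14, -39, -33] -> [38, 14, -39, -33] -> [-33, -39, 14, 38] -> [-39, 14, 38] -> [-39, 14, 38]
  [15, 14, -28, -38, 22] -> [15, 14, -28, -38] -> [-38, -28, 14, 15] -> [-28, 14, 15] -> [-28, 14, 15]

[9, 47, 50]; [-39, 14, 38]; [-28, 14, 15]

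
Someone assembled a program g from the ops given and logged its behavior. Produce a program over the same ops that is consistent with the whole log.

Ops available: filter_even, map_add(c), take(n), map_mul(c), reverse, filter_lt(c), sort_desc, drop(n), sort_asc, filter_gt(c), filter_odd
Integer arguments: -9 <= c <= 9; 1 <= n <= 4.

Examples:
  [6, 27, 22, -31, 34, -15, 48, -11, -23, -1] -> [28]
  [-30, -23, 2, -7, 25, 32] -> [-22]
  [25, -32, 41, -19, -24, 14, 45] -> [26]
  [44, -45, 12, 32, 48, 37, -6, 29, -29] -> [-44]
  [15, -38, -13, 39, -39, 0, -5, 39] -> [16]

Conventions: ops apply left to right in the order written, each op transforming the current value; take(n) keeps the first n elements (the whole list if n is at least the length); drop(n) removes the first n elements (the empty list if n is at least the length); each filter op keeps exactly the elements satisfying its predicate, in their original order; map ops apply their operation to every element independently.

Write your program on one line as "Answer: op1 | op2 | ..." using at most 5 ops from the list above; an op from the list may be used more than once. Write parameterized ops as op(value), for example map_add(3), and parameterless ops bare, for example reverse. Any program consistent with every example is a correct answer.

take(2) | reverse | map_add(1) | filter_even

Check, running the answer program on each example:
  [6, 27, 22, -31, 34, -15, 48, -11, -23, -1] -> [6, 27] -> [27, 6] -> [28, 7] -> [28]
  [-30, -23, 2, -7, 25, 32] -> [-30, -23] -> [-23, -30] -> [-22, -29] -> [-22]
  [25, -32, 41, -19, -24, 14, 45] -> [25, -32] -> [-32, 25] -> [-31, 26] -> [26]
  [44, -45, 12, 32, 48, 37, -6, 29, -29] -> [44, -45] -> [-45, 44] -> [-44, 45] -> [-44]
  [15, -38, -13, 39, -39, 0, -5, 39] -> [15, -38] -> [-38, 15] -> [-37, 16] -> [16]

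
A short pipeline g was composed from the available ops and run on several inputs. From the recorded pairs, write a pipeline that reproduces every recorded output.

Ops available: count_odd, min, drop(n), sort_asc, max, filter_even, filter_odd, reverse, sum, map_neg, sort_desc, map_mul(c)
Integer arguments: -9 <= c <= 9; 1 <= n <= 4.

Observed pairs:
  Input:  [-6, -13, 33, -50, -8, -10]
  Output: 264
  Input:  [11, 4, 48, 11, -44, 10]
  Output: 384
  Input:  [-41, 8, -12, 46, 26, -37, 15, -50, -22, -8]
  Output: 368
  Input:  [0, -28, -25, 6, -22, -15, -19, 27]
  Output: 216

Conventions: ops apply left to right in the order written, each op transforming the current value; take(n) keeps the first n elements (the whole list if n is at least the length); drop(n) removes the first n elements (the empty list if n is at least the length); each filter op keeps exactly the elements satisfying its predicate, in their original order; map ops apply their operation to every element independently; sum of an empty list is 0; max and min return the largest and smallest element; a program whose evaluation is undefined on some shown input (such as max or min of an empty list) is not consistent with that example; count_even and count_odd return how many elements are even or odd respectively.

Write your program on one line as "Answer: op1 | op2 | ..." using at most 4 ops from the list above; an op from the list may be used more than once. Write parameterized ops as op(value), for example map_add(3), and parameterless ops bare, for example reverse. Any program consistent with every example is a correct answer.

map_mul(8) | sort_asc | max

Check, running the answer program on each example:
  [-6, -13, 33, -50, -8, -10] -> [-48, -104, 264, -400, -64, -80] -> [-400, -104, -80, -64, -48, 264] -> 264
  [11, 4, 48, 11, -44, 10] -> [88, 32, 384, 88, -352, 80] -> [-352, 32, 80, 88, 88, 384] -> 384
  [-41, 8, -12, 46, 26, -37, 15, -50, -22, -8] -> [-328, 64, -96, 368, 208, -296, 120, -400, -176, -64] -> [-400, -328, -296, -176, -96, -64, 64, 120, 208, 368] -> 368
  [0, -28, -25, 6, -22, -15, -19, 27] -> [0, -224, -200, 48, -176, -120, -152, 216] -> [-224, -200, -176, -152, -120, 0, 48, 216] -> 216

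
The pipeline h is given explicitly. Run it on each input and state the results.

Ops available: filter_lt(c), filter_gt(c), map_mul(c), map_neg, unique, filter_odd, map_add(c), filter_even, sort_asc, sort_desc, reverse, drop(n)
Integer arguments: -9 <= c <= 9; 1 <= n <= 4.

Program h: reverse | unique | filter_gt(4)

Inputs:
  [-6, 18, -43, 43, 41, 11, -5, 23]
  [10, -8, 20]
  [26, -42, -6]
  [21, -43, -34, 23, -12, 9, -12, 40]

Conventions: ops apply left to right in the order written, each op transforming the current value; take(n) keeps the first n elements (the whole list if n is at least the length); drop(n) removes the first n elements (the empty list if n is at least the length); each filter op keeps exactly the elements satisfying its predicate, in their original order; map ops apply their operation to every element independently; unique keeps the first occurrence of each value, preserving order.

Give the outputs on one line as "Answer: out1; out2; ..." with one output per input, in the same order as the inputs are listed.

[23, 11, 41, 43, 18]; [20, 10]; [26]; [40, 9, 23, 21]

Execution, op by op:
  [-6, 18, -43, 43, 41, 11, -5, 23] -> [23, -5, 11, 41, 43, -43, 18, -6] -> [23, -5, 11, 41, 43, -43, 18, -6] -> [23, 11, 41, 43, 18]
  [10, -8, 20] -> [20, -8, 10] -> [20, -8, 10] -> [20, 10]
  [26, -42, -6] -> [-6, -42, 26] -> [-6, -42, 26] -> [26]
  [21, -43, -34, 23, -12, 9, -12, 40] -> [40, -12, 9, -12, 23, -34, -43, 21] -> [40, -12, 9, 23, -34, -43, 21] -> [40, 9, 23, 21]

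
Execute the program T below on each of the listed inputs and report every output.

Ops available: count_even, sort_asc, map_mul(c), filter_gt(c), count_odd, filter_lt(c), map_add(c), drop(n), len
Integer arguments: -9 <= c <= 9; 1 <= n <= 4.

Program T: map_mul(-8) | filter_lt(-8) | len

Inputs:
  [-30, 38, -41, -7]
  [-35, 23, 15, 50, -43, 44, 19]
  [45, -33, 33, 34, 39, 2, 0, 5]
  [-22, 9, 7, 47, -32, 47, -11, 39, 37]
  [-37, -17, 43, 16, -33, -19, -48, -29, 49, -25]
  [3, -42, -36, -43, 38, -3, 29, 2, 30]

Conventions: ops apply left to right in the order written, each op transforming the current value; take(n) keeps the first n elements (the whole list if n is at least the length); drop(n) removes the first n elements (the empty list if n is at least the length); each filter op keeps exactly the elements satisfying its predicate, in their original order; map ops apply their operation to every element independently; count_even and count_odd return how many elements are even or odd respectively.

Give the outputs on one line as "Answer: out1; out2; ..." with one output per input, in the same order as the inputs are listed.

Execution, op by op:
  [-30, 38, -41, -7] -> [240, -304, 328, 56] -> [-304] -> 1
  [-35, 23, 15, 50, -43, 44, 19] -> [280, -184, -120, -400, 344, -352, -152] -> [-184, -120, -400, -352, -152] -> 5
  [45, -33, 33, 34, 39, 2, 0, 5] -> [-360, 264, -264, -272, -312, -16, 0, -40] -> [-360, -264, -272, -312, -16, -40] -> 6
  [-22, 9, 7, 47, -32, 47, -11, 39, 37] -> [176, -72, -56, -376, 256, -376, 88, -312, -296] -> [-72, -56, -376, -376, -312, -296] -> 6
  [-37, -17, 43, 16, -33, -19, -48, -29, 49, -25] -> [296, 136, -344, -128, 264, 152, 384, 232, -392, 200] -> [-344, -128, -392] -> 3
  [3, -42, -36, -43, 38, -3, 29, 2, 30] -> [-24, 336, 288, 344, -304, 24, -232, -16, -240] -> [-24, -304, -232, -16, -240] -> 5

1; 5; 6; 6; 3; 5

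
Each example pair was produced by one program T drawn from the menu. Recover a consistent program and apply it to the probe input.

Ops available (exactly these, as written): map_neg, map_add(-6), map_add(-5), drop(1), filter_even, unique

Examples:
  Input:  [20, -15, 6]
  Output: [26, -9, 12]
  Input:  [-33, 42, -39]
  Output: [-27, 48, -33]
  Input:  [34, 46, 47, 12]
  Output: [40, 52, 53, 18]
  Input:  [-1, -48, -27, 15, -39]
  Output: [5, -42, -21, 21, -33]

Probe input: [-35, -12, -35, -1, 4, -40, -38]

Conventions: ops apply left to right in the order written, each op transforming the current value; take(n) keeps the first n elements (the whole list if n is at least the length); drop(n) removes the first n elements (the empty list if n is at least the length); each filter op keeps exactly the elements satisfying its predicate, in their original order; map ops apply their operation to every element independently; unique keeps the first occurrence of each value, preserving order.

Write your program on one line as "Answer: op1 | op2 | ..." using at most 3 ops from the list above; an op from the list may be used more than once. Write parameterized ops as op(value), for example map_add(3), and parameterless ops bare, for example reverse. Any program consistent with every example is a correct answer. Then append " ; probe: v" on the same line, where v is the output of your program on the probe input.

map_neg | map_add(-6) | map_neg ; probe: [-29, -6, -29, 5, 10, -34, -32]

Check, running the answer program on each example:
  [20, -15, 6] -> [-20, 15, -6] -> [-26, 9, -12] -> [26, -9, 12]
  [-33, 42, -39] -> [33, -42, 39] -> [27, -48, 33] -> [-27, 48, -33]
  [34, 46, 47, 12] -> [-34, -46, -47, -12] -> [-40, -52, -53, -18] -> [40, 52, 53, 18]
  [-1, -48, -27, 15, -39] -> [1, 48, 27, -15, 39] -> [-5, 42, 21, -21, 33] -> [5, -42, -21, 21, -33]
  probe: [-35, -12, -35, -1, 4, -40, -38] -> [35, 12, 35, 1, -4, 40, 38] -> [29, 6, 29, -5, -10, 34, 32] -> [-29, -6, -29, 5, 10, -34, -32]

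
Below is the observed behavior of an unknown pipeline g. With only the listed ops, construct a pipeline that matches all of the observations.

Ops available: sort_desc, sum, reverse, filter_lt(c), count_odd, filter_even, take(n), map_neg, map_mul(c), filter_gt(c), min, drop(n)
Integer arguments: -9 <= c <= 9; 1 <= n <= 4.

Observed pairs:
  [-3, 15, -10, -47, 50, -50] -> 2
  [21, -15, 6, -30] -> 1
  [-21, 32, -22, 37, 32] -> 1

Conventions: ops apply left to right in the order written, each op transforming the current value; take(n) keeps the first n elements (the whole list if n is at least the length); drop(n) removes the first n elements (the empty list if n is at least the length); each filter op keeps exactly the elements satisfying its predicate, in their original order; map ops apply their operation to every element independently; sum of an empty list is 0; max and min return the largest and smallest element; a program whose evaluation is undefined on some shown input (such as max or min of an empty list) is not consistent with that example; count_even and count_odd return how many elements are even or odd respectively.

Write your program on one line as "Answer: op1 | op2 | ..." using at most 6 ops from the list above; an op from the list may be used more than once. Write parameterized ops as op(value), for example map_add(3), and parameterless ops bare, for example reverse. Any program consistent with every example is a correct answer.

sort_desc | map_neg | sort_desc | filter_gt(-4) | reverse | count_odd

Check, running the answer program on each example:
  [-3, 15, -10, -47, 50, -50] -> [50, 15, -3, -10, -47, -50] -> [-50, -15, 3, 10, 47, 50] -> [50, 47, 10, 3, -15, -50] -> [50, 47, 10, 3] -> [3, 10, 47, 50] -> 2
  [21, -15, 6, -30] -> [21, 6, -15, -30] -> [-21, -6, 15, 30] -> [30, 15, -6, -21] -> [30, 15] -> [15, 30] -> 1
  [-21, 32, -22, 37, 32] -> [37, 32, 32, -21, -22] -> [-37, -32, -32, 21, 22] -> [22, 21, -32, -32, -37] -> [22, 21] -> [21, 22] -> 1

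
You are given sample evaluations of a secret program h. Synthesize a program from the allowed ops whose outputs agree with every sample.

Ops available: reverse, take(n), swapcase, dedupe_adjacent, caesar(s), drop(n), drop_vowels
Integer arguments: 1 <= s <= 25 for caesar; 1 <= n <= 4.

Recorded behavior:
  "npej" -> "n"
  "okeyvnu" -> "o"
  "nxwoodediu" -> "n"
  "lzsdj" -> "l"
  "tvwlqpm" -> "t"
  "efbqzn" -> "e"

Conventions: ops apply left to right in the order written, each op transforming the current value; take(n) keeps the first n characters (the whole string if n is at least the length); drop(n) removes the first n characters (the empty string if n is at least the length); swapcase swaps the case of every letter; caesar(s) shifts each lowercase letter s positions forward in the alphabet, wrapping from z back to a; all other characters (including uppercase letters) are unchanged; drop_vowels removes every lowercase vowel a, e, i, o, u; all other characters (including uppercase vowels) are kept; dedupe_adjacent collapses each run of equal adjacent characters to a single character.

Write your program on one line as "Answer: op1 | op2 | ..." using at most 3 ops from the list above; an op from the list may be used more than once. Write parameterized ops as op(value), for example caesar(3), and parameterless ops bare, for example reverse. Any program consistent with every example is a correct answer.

swapcase | take(1) | swapcase

Check, running the answer program on each example:
  "npej" -> "NPEJ" -> "N" -> "n"
  "okeyvnu" -> "OKEYVNU" -> "O" -> "o"
  "nxwoodediu" -> "NXWOODEDIU" -> "N" -> "n"
  "lzsdj" -> "LZSDJ" -> "L" -> "l"
  "tvwlqpm" -> "TVWLQPM" -> "T" -> "t"
  "efbqzn" -> "EFBQZN" -> "E" -> "e"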